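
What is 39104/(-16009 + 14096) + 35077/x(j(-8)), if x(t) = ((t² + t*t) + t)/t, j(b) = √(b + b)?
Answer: 64560541/124345 - 280616*I/65 ≈ 519.21 - 4317.2*I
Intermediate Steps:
j(b) = √2*√b (j(b) = √(2*b) = √2*√b)
x(t) = (t + 2*t²)/t (x(t) = ((t² + t²) + t)/t = (2*t² + t)/t = (t + 2*t²)/t)
39104/(-16009 + 14096) + 35077/x(j(-8)) = 39104/(-16009 + 14096) + 35077/(1 + 2*(√2*√(-8))) = 39104/(-1913) + 35077/(1 + 2*(√2*(2*I*√2))) = 39104*(-1/1913) + 35077/(1 + 2*(4*I)) = -39104/1913 + 35077/(1 + 8*I) = -39104/1913 + 35077*((1 - 8*I)/65) = -39104/1913 + 35077*(1 - 8*I)/65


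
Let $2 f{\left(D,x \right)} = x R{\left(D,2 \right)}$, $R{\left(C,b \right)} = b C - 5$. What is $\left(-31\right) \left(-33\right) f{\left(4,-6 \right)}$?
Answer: $-9207$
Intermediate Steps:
$R{\left(C,b \right)} = -5 + C b$ ($R{\left(C,b \right)} = C b - 5 = -5 + C b$)
$f{\left(D,x \right)} = \frac{x \left(-5 + 2 D\right)}{2}$ ($f{\left(D,x \right)} = \frac{x \left(-5 + D 2\right)}{2} = \frac{x \left(-5 + 2 D\right)}{2}$)
$\left(-31\right) \left(-33\right) f{\left(4,-6 \right)} = \left(-31\right) \left(-33\right) \frac{1}{2} \left(-6\right) \left(-5 + 2 \cdot 4\right) = 1023 \cdot \frac{1}{2} \left(-6\right) \left(-5 + 8\right) = 1023 \cdot \frac{1}{2} \left(-6\right) 3 = 1023 \left(-9\right) = -9207$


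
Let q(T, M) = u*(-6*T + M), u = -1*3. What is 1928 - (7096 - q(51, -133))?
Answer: -3851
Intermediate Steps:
u = -3
q(T, M) = -3*M + 18*T (q(T, M) = -3*(-6*T + M) = -3*(M - 6*T) = -3*M + 18*T)
1928 - (7096 - q(51, -133)) = 1928 - (7096 - (-3*(-133) + 18*51)) = 1928 - (7096 - (399 + 918)) = 1928 - (7096 - 1*1317) = 1928 - (7096 - 1317) = 1928 - 1*5779 = 1928 - 5779 = -3851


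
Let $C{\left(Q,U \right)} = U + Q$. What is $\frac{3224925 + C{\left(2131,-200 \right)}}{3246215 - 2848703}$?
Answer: $\frac{403357}{49689} \approx 8.1176$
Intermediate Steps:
$C{\left(Q,U \right)} = Q + U$
$\frac{3224925 + C{\left(2131,-200 \right)}}{3246215 - 2848703} = \frac{3224925 + \left(2131 - 200\right)}{3246215 - 2848703} = \frac{3224925 + 1931}{3246215 - 2848703} = \frac{3226856}{3246215 - 2848703} = \frac{3226856}{397512} = 3226856 \cdot \frac{1}{397512} = \frac{403357}{49689}$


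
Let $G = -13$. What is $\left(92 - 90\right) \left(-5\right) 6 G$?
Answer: $780$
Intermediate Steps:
$\left(92 - 90\right) \left(-5\right) 6 G = \left(92 - 90\right) \left(-5\right) 6 \left(-13\right) = 2 \left(\left(-30\right) \left(-13\right)\right) = 2 \cdot 390 = 780$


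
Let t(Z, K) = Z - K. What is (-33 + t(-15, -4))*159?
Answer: -6996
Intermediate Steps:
(-33 + t(-15, -4))*159 = (-33 + (-15 - 1*(-4)))*159 = (-33 + (-15 + 4))*159 = (-33 - 11)*159 = -44*159 = -6996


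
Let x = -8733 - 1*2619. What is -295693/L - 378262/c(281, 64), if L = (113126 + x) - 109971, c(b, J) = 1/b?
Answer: -871272129841/8197 ≈ -1.0629e+8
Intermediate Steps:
x = -11352 (x = -8733 - 2619 = -11352)
L = -8197 (L = (113126 - 11352) - 109971 = 101774 - 109971 = -8197)
-295693/L - 378262/c(281, 64) = -295693/(-8197) - 378262/(1/281) = -295693*(-1/8197) - 378262/1/281 = 295693/8197 - 378262*281 = 295693/8197 - 106291622 = -871272129841/8197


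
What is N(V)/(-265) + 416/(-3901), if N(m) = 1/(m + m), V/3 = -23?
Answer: -15209219/142659570 ≈ -0.10661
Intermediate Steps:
V = -69 (V = 3*(-23) = -69)
N(m) = 1/(2*m)
N(V)/(-265) + 416/(-3901) = ((½)/(-69))/(-265) + 416/(-3901) = ((½)*(-1/69))*(-1/265) + 416*(-1/3901) = -1/138*(-1/265) - 416/3901 = 1/36570 - 416/3901 = -15209219/142659570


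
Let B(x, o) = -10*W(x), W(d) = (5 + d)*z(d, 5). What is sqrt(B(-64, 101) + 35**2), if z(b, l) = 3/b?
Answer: sqrt(76630)/8 ≈ 34.603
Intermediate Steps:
W(d) = 3*(5 + d)/d (W(d) = (5 + d)*(3/d) = 3*(5 + d)/d)
B(x, o) = -30 - 150/x (B(x, o) = -10*(3 + 15/x) = -30 - 150/x)
sqrt(B(-64, 101) + 35**2) = sqrt((-30 - 150/(-64)) + 35**2) = sqrt((-30 - 150*(-1/64)) + 1225) = sqrt((-30 + 75/32) + 1225) = sqrt(-885/32 + 1225) = sqrt(38315/32) = sqrt(76630)/8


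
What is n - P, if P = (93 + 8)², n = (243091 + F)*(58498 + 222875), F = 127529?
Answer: 104282451059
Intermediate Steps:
n = 104282461260 (n = (243091 + 127529)*(58498 + 222875) = 370620*281373 = 104282461260)
P = 10201 (P = 101² = 10201)
n - P = 104282461260 - 1*10201 = 104282461260 - 10201 = 104282451059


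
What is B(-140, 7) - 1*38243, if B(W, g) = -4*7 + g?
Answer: -38264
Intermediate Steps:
B(W, g) = -28 + g
B(-140, 7) - 1*38243 = (-28 + 7) - 1*38243 = -21 - 38243 = -38264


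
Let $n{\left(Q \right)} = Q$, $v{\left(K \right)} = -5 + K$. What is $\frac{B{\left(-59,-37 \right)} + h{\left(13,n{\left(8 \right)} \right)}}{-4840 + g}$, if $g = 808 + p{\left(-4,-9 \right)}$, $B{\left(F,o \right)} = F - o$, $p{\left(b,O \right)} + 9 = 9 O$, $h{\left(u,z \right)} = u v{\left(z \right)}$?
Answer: $- \frac{17}{4122} \approx -0.0041242$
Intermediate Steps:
$h{\left(u,z \right)} = u \left(-5 + z\right)$
$p{\left(b,O \right)} = -9 + 9 O$
$g = 718$ ($g = 808 + \left(-9 + 9 \left(-9\right)\right) = 808 - 90 = 718$)
$\frac{B{\left(-59,-37 \right)} + h{\left(13,n{\left(8 \right)} \right)}}{-4840 + g} = \frac{\left(-59 - -37\right) + 13 \left(-5 + 8\right)}{-4840 + 718} = \frac{\left(-59 + 37\right) + 13 \cdot 3}{-4122} = \left(-22 + 39\right) \left(- \frac{1}{4122}\right) = 17 \left(- \frac{1}{4122}\right) = - \frac{17}{4122}$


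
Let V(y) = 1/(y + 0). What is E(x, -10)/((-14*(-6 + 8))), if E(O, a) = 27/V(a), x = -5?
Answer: 135/14 ≈ 9.6429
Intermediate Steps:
V(y) = 1/y
E(O, a) = 27*a (E(O, a) = 27/(1/a) = 27*a)
E(x, -10)/((-14*(-6 + 8))) = (27*(-10))/((-14*(-6 + 8))) = -270/((-14*2)) = -270/(-28) = -270*(-1/28) = 135/14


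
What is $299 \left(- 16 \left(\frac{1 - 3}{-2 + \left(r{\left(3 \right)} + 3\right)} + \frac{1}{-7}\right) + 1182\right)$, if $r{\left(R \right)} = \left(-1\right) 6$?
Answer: $\frac{12326574}{35} \approx 3.5219 \cdot 10^{5}$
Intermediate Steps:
$r{\left(R \right)} = -6$
$299 \left(- 16 \left(\frac{1 - 3}{-2 + \left(r{\left(3 \right)} + 3\right)} + \frac{1}{-7}\right) + 1182\right) = 299 \left(- 16 \left(\frac{1 - 3}{-2 + \left(-6 + 3\right)} + \frac{1}{-7}\right) + 1182\right) = 299 \left(- 16 \left(- \frac{2}{-2 - 3} - \frac{1}{7}\right) + 1182\right) = 299 \left(- 16 \left(- \frac{2}{-5} - \frac{1}{7}\right) + 1182\right) = 299 \left(- 16 \left(\left(-2\right) \left(- \frac{1}{5}\right) - \frac{1}{7}\right) + 1182\right) = 299 \left(- 16 \left(\frac{2}{5} - \frac{1}{7}\right) + 1182\right) = 299 \left(\left(-16\right) \frac{9}{35} + 1182\right) = 299 \left(- \frac{144}{35} + 1182\right) = 299 \cdot \frac{41226}{35} = \frac{12326574}{35}$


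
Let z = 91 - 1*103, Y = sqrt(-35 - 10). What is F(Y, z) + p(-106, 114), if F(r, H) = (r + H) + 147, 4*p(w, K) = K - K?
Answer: 135 + 3*I*sqrt(5) ≈ 135.0 + 6.7082*I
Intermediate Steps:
p(w, K) = 0 (p(w, K) = (K - K)/4 = (1/4)*0 = 0)
Y = 3*I*sqrt(5) (Y = sqrt(-45) = 3*I*sqrt(5) ≈ 6.7082*I)
z = -12 (z = 91 - 103 = -12)
F(r, H) = 147 + H + r (F(r, H) = (H + r) + 147 = 147 + H + r)
F(Y, z) + p(-106, 114) = (147 - 12 + 3*I*sqrt(5)) + 0 = (135 + 3*I*sqrt(5)) + 0 = 135 + 3*I*sqrt(5)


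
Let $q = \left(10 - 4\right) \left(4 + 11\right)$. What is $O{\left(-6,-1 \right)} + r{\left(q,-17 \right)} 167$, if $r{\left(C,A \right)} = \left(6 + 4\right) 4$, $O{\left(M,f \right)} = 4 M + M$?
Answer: $6650$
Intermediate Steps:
$O{\left(M,f \right)} = 5 M$
$q = 90$ ($q = 6 \cdot 15 = 90$)
$r{\left(C,A \right)} = 40$ ($r{\left(C,A \right)} = 10 \cdot 4 = 40$)
$O{\left(-6,-1 \right)} + r{\left(q,-17 \right)} 167 = 5 \left(-6\right) + 40 \cdot 167 = -30 + 6680 = 6650$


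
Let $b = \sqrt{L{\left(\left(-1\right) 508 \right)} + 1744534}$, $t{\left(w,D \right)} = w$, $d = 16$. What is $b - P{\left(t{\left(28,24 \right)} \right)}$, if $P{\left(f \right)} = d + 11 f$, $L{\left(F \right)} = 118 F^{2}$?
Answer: $-324 + \sqrt{32196086} \approx 5350.2$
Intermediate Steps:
$P{\left(f \right)} = 16 + 11 f$
$b = \sqrt{32196086}$ ($b = \sqrt{118 \left(\left(-1\right) 508\right)^{2} + 1744534} = \sqrt{118 \left(-508\right)^{2} + 1744534} = \sqrt{118 \cdot 258064 + 1744534} = \sqrt{30451552 + 1744534} = \sqrt{32196086} \approx 5674.2$)
$b - P{\left(t{\left(28,24 \right)} \right)} = \sqrt{32196086} - \left(16 + 11 \cdot 28\right) = \sqrt{32196086} - \left(16 + 308\right) = \sqrt{32196086} - 324 = -324 + \sqrt{32196086}$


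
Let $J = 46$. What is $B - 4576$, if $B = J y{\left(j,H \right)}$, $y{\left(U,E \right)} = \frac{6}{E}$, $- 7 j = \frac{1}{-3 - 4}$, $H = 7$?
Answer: $- \frac{31756}{7} \approx -4536.6$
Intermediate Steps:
$j = \frac{1}{49}$ ($j = - \frac{1}{7 \left(-3 - 4\right)} = - \frac{1}{7 \left(-7\right)} = \left(- \frac{1}{7}\right) \left(- \frac{1}{7}\right) = \frac{1}{49} \approx 0.020408$)
$B = \frac{276}{7}$ ($B = 46 \cdot \frac{6}{7} = \frac{276}{7} \approx 39.429$)
$B - 4576 = \frac{276}{7} - 4576 = - \frac{31756}{7}$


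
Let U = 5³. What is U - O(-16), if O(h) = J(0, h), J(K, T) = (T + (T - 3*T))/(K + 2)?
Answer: 117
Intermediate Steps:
J(K, T) = -T/(2 + K) (J(K, T) = (T - 2*T)/(2 + K) = (-T)/(2 + K) = -T/(2 + K))
O(h) = -h/2 (O(h) = -h/(2 + 0) = -1*h/2 = -1*h*½ = -h/2)
U = 125
U - O(-16) = 125 - (-1)*(-16)/2 = 125 - 1*8 = 125 - 8 = 117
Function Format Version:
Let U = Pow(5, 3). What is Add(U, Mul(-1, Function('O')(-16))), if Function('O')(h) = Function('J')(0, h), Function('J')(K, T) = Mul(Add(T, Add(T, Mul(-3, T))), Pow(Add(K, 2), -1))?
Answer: 117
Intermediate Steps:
Function('J')(K, T) = Mul(-1, T, Pow(Add(2, K), -1)) (Function('J')(K, T) = Mul(Add(T, Mul(-2, T)), Pow(Add(2, K), -1)) = Mul(Mul(-1, T), Pow(Add(2, K), -1)) = Mul(-1, T, Pow(Add(2, K), -1)))
Function('O')(h) = Mul(Rational(-1, 2), h) (Function('O')(h) = Mul(-1, h, Pow(Add(2, 0), -1)) = Mul(-1, h, Pow(2, -1)) = Mul(-1, h, Rational(1, 2)) = Mul(Rational(-1, 2), h))
U = 125
Add(U, Mul(-1, Function('O')(-16))) = Add(125, Mul(-1, Mul(Rational(-1, 2), -16))) = Add(125, Mul(-1, 8)) = Add(125, -8) = 117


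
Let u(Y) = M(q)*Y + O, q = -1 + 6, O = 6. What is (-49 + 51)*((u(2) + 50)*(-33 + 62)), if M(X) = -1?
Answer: 3132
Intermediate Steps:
q = 5
u(Y) = 6 - Y (u(Y) = -Y + 6 = 6 - Y)
(-49 + 51)*((u(2) + 50)*(-33 + 62)) = (-49 + 51)*(((6 - 1*2) + 50)*(-33 + 62)) = 2*(((6 - 2) + 50)*29) = 2*((4 + 50)*29) = 2*(54*29) = 2*1566 = 3132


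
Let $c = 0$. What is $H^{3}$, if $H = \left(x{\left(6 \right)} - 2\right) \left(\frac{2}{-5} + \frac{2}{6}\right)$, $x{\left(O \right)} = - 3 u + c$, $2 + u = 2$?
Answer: $\frac{8}{3375} \approx 0.0023704$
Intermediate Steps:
$u = 0$ ($u = -2 + 2 = 0$)
$x{\left(O \right)} = 0$ ($x{\left(O \right)} = \left(-3\right) 0 + 0 = 0 + 0 = 0$)
$H = \frac{2}{15}$ ($H = \left(0 - 2\right) \left(\frac{2}{-5} + \frac{2}{6}\right) = - 2 \left(2 \left(- \frac{1}{5}\right) + 2 \cdot \frac{1}{6}\right) = - 2 \left(- \frac{2}{5} + \frac{1}{3}\right) = \left(-2\right) \left(- \frac{1}{15}\right) = \frac{2}{15} \approx 0.13333$)
$H^{3} = \left(\frac{2}{15}\right)^{3} = \frac{8}{3375}$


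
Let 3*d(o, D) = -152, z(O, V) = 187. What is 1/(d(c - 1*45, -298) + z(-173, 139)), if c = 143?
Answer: 3/409 ≈ 0.0073350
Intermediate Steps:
d(o, D) = -152/3 (d(o, D) = (⅓)*(-152) = -152/3)
1/(d(c - 1*45, -298) + z(-173, 139)) = 1/(-152/3 + 187) = 1/(409/3) = 3/409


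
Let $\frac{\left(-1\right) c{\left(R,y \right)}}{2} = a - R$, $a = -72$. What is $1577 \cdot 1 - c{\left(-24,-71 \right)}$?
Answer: $1481$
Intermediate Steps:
$c{\left(R,y \right)} = 144 + 2 R$ ($c{\left(R,y \right)} = - 2 \left(-72 - R\right) = 144 + 2 R$)
$1577 \cdot 1 - c{\left(-24,-71 \right)} = 1577 \cdot 1 - \left(144 + 2 \left(-24\right)\right) = 1577 - \left(144 - 48\right) = 1577 - 96 = 1481$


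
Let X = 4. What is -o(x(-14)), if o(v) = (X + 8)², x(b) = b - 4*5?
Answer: -144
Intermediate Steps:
x(b) = -20 + b (x(b) = b - 20 = -20 + b)
o(v) = 144 (o(v) = (4 + 8)² = 12² = 144)
-o(x(-14)) = -1*144 = -144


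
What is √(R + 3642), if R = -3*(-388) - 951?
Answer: √3855 ≈ 62.089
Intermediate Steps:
R = 213 (R = 1164 - 951 = 213)
√(R + 3642) = √(213 + 3642) = √3855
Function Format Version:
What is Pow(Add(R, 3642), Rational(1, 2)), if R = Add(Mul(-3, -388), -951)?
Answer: Pow(3855, Rational(1, 2)) ≈ 62.089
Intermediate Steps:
R = 213 (R = Add(1164, -951) = 213)
Pow(Add(R, 3642), Rational(1, 2)) = Pow(Add(213, 3642), Rational(1, 2)) = Pow(3855, Rational(1, 2))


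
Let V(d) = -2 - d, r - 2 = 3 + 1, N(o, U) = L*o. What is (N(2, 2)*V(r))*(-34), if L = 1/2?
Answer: 272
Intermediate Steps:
L = ½ (L = 1*(½) = ½ ≈ 0.50000)
N(o, U) = o/2
r = 6 (r = 2 + (3 + 1) = 2 + 4 = 6)
(N(2, 2)*V(r))*(-34) = (((½)*2)*(-2 - 1*6))*(-34) = (1*(-2 - 6))*(-34) = (1*(-8))*(-34) = -8*(-34) = 272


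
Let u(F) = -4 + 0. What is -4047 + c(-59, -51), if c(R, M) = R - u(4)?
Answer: -4102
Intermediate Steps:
u(F) = -4
c(R, M) = 4 + R (c(R, M) = R - 1*(-4) = R + 4 = 4 + R)
-4047 + c(-59, -51) = -4047 + (4 - 59) = -4047 - 55 = -4102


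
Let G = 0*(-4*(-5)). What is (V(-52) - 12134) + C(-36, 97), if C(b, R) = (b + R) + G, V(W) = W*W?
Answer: -9369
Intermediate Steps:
V(W) = W²
G = 0 (G = 0*20 = 0)
C(b, R) = R + b (C(b, R) = (b + R) + 0 = (R + b) + 0 = R + b)
(V(-52) - 12134) + C(-36, 97) = ((-52)² - 12134) + (97 - 36) = (2704 - 12134) + 61 = -9430 + 61 = -9369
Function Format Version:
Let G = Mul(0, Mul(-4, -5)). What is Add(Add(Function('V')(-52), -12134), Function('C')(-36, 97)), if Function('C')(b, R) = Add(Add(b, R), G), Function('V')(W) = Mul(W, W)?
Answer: -9369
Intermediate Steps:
Function('V')(W) = Pow(W, 2)
G = 0 (G = Mul(0, 20) = 0)
Function('C')(b, R) = Add(R, b) (Function('C')(b, R) = Add(Add(b, R), 0) = Add(Add(R, b), 0) = Add(R, b))
Add(Add(Function('V')(-52), -12134), Function('C')(-36, 97)) = Add(Add(Pow(-52, 2), -12134), Add(97, -36)) = Add(Add(2704, -12134), 61) = Add(-9430, 61) = -9369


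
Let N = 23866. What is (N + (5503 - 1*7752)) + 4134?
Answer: 25751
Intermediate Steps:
(N + (5503 - 1*7752)) + 4134 = (23866 + (5503 - 1*7752)) + 4134 = (23866 + (5503 - 7752)) + 4134 = (23866 - 2249) + 4134 = 21617 + 4134 = 25751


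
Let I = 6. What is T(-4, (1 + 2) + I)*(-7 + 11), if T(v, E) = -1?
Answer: -4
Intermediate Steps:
T(-4, (1 + 2) + I)*(-7 + 11) = -(-7 + 11) = -1*4 = -4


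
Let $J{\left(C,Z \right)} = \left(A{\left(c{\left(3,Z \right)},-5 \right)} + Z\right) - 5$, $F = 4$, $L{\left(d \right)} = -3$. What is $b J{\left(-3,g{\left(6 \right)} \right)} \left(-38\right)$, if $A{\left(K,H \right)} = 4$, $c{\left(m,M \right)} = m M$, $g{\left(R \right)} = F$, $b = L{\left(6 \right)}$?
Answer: $342$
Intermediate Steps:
$b = -3$
$g{\left(R \right)} = 4$
$c{\left(m,M \right)} = M m$
$J{\left(C,Z \right)} = -1 + Z$ ($J{\left(C,Z \right)} = \left(4 + Z\right) - 5 = -1 + Z$)
$b J{\left(-3,g{\left(6 \right)} \right)} \left(-38\right) = - 3 \left(-1 + 4\right) \left(-38\right) = \left(-3\right) 3 \left(-38\right) = \left(-9\right) \left(-38\right) = 342$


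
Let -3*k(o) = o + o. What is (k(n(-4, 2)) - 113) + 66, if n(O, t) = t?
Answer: -145/3 ≈ -48.333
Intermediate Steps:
k(o) = -2*o/3 (k(o) = -(o + o)/3 = -2*o/3)
(k(n(-4, 2)) - 113) + 66 = (-2/3*2 - 113) + 66 = (-4/3 - 113) + 66 = -343/3 + 66 = -145/3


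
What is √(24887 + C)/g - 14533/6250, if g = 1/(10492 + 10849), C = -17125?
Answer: -14533/6250 + 21341*√7762 ≈ 1.8802e+6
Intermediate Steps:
g = 1/21341 ≈ 4.6858e-5
√(24887 + C)/g - 14533/6250 = √(24887 - 17125)/(1/21341) - 14533/6250 = √7762*21341 - 14533*1/6250 = 21341*√7762 - 14533/6250 = -14533/6250 + 21341*√7762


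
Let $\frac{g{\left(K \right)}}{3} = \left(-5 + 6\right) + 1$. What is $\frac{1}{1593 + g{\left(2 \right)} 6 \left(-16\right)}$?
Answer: $\frac{1}{1017} \approx 0.00098328$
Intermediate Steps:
$g{\left(K \right)} = 6$ ($g{\left(K \right)} = 3 \left(\left(-5 + 6\right) + 1\right) = 3 \left(1 + 1\right) = 3 \cdot 2 = 6$)
$\frac{1}{1593 + g{\left(2 \right)} 6 \left(-16\right)} = \frac{1}{1593 + 6 \cdot 6 \left(-16\right)} = \frac{1}{1593 + 36 \left(-16\right)} = \frac{1}{1593 - 576} = \frac{1}{1017}$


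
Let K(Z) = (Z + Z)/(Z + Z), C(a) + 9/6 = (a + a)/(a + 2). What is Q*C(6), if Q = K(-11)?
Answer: 0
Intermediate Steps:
C(a) = -3/2 + 2*a/(2 + a) (C(a) = -3/2 + (a + a)/(a + 2) = -3/2 + (2*a)/(2 + a) = -3/2 + 2*a/(2 + a))
K(Z) = 1 (K(Z) = (2*Z)/((2*Z)) = (2*Z)*(1/(2*Z)) = 1)
Q = 1
Q*C(6) = 1*((-6 + 6)/(2*(2 + 6))) = 1*((½)*0/8) = 1*((½)*(⅛)*0) = 1*0 = 0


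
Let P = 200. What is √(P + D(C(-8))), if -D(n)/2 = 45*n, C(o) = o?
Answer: 2*√230 ≈ 30.332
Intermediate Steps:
D(n) = -90*n
√(P + D(C(-8))) = √(200 - 90*(-8)) = √(200 + 720) = √920 = 2*√230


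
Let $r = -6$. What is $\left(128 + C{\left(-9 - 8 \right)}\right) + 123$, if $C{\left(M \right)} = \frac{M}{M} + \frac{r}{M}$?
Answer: $\frac{4290}{17} \approx 252.35$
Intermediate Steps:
$C{\left(M \right)} = 1 - \frac{6}{M}$ ($C{\left(M \right)} = \frac{M}{M} - \frac{6}{M} = 1 - \frac{6}{M}$)
$\left(128 + C{\left(-9 - 8 \right)}\right) + 123 = \left(128 + \frac{-6 - 17}{-9 - 8}\right) + 123 = \left(128 + \frac{-6 - 17}{-17}\right) + 123 = \left(128 - - \frac{23}{17}\right) + 123 = \left(128 + \frac{23}{17}\right) + 123 = \frac{2199}{17} + 123 = \frac{4290}{17}$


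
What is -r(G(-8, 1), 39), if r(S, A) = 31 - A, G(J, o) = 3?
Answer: 8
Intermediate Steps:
-r(G(-8, 1), 39) = -(31 - 1*39) = -(31 - 39) = -1*(-8) = 8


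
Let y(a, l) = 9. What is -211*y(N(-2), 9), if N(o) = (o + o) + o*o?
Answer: -1899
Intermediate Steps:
N(o) = o**2 + 2*o (N(o) = 2*o + o**2 = o**2 + 2*o)
-211*y(N(-2), 9) = -211*9 = -1899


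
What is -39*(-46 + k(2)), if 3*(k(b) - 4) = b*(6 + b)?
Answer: 1430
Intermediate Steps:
k(b) = 4 + b*(6 + b)/3 (k(b) = 4 + (b*(6 + b))/3 = 4 + b*(6 + b)/3)
-39*(-46 + k(2)) = -39*(-46 + (4 + 2*2 + (⅓)*2²)) = -39*(-46 + (4 + 4 + (⅓)*4)) = -39*(-46 + (4 + 4 + 4/3)) = -39*(-46 + 28/3) = -39*(-110/3) = 1430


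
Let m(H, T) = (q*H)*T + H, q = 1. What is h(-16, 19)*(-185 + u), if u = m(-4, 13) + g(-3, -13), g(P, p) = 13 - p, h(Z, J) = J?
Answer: -4085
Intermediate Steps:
m(H, T) = H + H*T (m(H, T) = (1*H)*T + H = H*T + H = H + H*T)
u = -30 (u = -4*(1 + 13) + (13 - 1*(-13)) = -4*14 + (13 + 13) = -56 + 26 = -30)
h(-16, 19)*(-185 + u) = 19*(-185 - 30) = 19*(-215) = -4085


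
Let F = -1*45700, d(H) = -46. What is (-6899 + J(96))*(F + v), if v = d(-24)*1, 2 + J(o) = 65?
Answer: 312719656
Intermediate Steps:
J(o) = 63 (J(o) = -2 + 65 = 63)
F = -45700
v = -46 (v = -46*1 = -46)
(-6899 + J(96))*(F + v) = (-6899 + 63)*(-45700 - 46) = -6836*(-45746) = 312719656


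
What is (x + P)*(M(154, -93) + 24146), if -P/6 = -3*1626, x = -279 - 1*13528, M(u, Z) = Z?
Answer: 371883433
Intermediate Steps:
x = -13807 (x = -279 - 13528 = -13807)
P = 29268 (P = -(-18)*1626 = -6*(-4878) = 29268)
(x + P)*(M(154, -93) + 24146) = (-13807 + 29268)*(-93 + 24146) = 15461*24053 = 371883433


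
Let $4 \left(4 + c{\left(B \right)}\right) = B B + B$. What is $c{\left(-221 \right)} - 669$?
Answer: $11482$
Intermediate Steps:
$c{\left(B \right)} = -4 + \frac{B}{4} + \frac{B^{2}}{4}$ ($c{\left(B \right)} = -4 + \frac{B B + B}{4} = -4 + \frac{B^{2} + B}{4} = -4 + \frac{B + B^{2}}{4} = -4 + \left(\frac{B}{4} + \frac{B^{2}}{4}\right) = -4 + \frac{B}{4} + \frac{B^{2}}{4}$)
$c{\left(-221 \right)} - 669 = \left(-4 + \frac{1}{4} \left(-221\right) + \frac{\left(-221\right)^{2}}{4}\right) - 669 = \left(-4 - \frac{221}{4} + \frac{1}{4} \cdot 48841\right) + \left(-23240 + 22571\right) = \left(-4 - \frac{221}{4} + \frac{48841}{4}\right) - 669 = 12151 - 669 = 11482$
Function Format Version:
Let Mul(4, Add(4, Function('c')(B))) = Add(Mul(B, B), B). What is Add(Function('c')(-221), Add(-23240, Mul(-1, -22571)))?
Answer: 11482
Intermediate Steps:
Function('c')(B) = Add(-4, Mul(Rational(1, 4), B), Mul(Rational(1, 4), Pow(B, 2))) (Function('c')(B) = Add(-4, Mul(Rational(1, 4), Add(Mul(B, B), B))) = Add(-4, Mul(Rational(1, 4), Add(Pow(B, 2), B))) = Add(-4, Mul(Rational(1, 4), Add(B, Pow(B, 2)))) = Add(-4, Add(Mul(Rational(1, 4), B), Mul(Rational(1, 4), Pow(B, 2)))) = Add(-4, Mul(Rational(1, 4), B), Mul(Rational(1, 4), Pow(B, 2))))
Add(Function('c')(-221), Add(-23240, Mul(-1, -22571))) = Add(Add(-4, Mul(Rational(1, 4), -221), Mul(Rational(1, 4), Pow(-221, 2))), Add(-23240, Mul(-1, -22571))) = Add(Add(-4, Rational(-221, 4), Mul(Rational(1, 4), 48841)), Add(-23240, 22571)) = Add(Add(-4, Rational(-221, 4), Rational(48841, 4)), -669) = Add(12151, -669) = 11482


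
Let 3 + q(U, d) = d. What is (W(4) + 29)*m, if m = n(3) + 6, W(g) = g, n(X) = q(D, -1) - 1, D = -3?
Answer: 33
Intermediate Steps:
q(U, d) = -3 + d
n(X) = -5 (n(X) = (-3 - 1) - 1 = -4 - 1 = -5)
m = 1 (m = -5 + 6 = 1)
(W(4) + 29)*m = (4 + 29)*1 = 33*1 = 33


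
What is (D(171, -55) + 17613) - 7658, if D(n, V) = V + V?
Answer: 9845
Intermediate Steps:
D(n, V) = 2*V
(D(171, -55) + 17613) - 7658 = (2*(-55) + 17613) - 7658 = (-110 + 17613) - 7658 = 17503 - 7658 = 9845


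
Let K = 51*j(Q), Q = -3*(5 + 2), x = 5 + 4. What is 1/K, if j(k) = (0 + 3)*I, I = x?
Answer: 1/1377 ≈ 0.00072622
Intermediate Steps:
x = 9
I = 9
Q = -21 (Q = -3*7 = -21)
j(k) = 27 (j(k) = (0 + 3)*9 = 3*9 = 27)
K = 1377 (K = 51*27 = 1377)
1/K = 1/1377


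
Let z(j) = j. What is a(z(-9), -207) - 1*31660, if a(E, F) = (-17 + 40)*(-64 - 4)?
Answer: -33224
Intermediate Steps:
a(E, F) = -1564 (a(E, F) = 23*(-68) = -1564)
a(z(-9), -207) - 1*31660 = -1564 - 1*31660 = -1564 - 31660 = -33224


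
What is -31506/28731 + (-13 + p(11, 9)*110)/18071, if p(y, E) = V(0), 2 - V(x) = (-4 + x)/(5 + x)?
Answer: -186956427/173065967 ≈ -1.0803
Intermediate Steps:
V(x) = 2 - (-4 + x)/(5 + x)
p(y, E) = 14/5 (p(y, E) = (14 + 0)/(5 + 0) = 14/5)
-31506/28731 + (-13 + p(11, 9)*110)/18071 = -31506/28731 + (-13 + (14/5)*110)/18071 = -31506*1/28731 + (-13 + 308)*(1/18071) = -10502/9577 + 295*(1/18071) = -10502/9577 + 295/18071 = -186956427/173065967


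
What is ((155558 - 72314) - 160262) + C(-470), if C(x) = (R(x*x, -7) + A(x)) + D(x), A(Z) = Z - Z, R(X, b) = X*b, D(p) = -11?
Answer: -1623329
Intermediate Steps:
A(Z) = 0
C(x) = -11 - 7*x² (C(x) = ((x*x)*(-7) + 0) - 11 = (x²*(-7) + 0) - 11 = (-7*x² + 0) - 11 = -7*x² - 11 = -11 - 7*x²)
((155558 - 72314) - 160262) + C(-470) = ((155558 - 72314) - 160262) + (-11 - 7*(-470)²) = (83244 - 160262) + (-11 - 7*220900) = -77018 + (-11 - 1546300) = -77018 - 1546311 = -1623329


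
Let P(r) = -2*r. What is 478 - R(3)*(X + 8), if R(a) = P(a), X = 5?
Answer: 556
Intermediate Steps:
R(a) = -2*a
478 - R(3)*(X + 8) = 478 - (-2*3)*(5 + 8) = 478 - (-6)*13 = 478 - 1*(-78) = 478 + 78 = 556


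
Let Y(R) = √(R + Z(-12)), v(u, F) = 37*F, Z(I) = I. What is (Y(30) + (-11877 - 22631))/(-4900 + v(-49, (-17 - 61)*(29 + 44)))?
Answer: 17254/107789 - 3*√2/215578 ≈ 0.16005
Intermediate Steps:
Y(R) = √(-12 + R) (Y(R) = √(R - 12) = √(-12 + R))
(Y(30) + (-11877 - 22631))/(-4900 + v(-49, (-17 - 61)*(29 + 44))) = (√(-12 + 30) + (-11877 - 22631))/(-4900 + 37*((-17 - 61)*(29 + 44))) = (√18 - 34508)/(-4900 + 37*(-78*73)) = (3*√2 - 34508)/(-4900 + 37*(-5694)) = (-34508 + 3*√2)/(-4900 - 210678) = (-34508 + 3*√2)/(-215578) = (-34508 + 3*√2)*(-1/215578) = 17254/107789 - 3*√2/215578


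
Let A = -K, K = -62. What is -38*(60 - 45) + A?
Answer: -508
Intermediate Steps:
A = 62 (A = -1*(-62) = 62)
-38*(60 - 45) + A = -38*(60 - 45) + 62 = -38*15 + 62 = -570 + 62 = -508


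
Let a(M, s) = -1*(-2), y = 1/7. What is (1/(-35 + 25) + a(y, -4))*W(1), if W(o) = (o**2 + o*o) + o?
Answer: 57/10 ≈ 5.7000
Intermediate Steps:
y = 1/7 ≈ 0.14286
a(M, s) = 2
W(o) = o + 2*o**2 (W(o) = (o**2 + o**2) + o = 2*o**2 + o = o + 2*o**2)
(1/(-35 + 25) + a(y, -4))*W(1) = (1/(-35 + 25) + 2)*(1*(1 + 2*1)) = (1/(-10) + 2)*(1*(1 + 2)) = (-1/10 + 2)*(1*3) = (19/10)*3 = 57/10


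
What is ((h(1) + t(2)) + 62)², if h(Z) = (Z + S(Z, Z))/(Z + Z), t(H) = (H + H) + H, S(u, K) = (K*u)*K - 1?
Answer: 18769/4 ≈ 4692.3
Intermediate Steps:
S(u, K) = -1 + u*K² (S(u, K) = u*K² - 1 = -1 + u*K²)
t(H) = 3*H (t(H) = 2*H + H = 3*H)
h(Z) = (-1 + Z + Z³)/(2*Z) (h(Z) = (Z + (-1 + Z*Z²))/(Z + Z) = (Z + (-1 + Z³))/((2*Z)) = (-1 + Z + Z³)*(1/(2*Z)) = (-1 + Z + Z³)/(2*Z))
((h(1) + t(2)) + 62)² = (((½)*(-1 + 1 + 1³)/1 + 3*2) + 62)² = (((½)*1*(-1 + 1 + 1) + 6) + 62)² = (((½)*1*1 + 6) + 62)² = ((½ + 6) + 62)² = (13/2 + 62)² = (137/2)² = 18769/4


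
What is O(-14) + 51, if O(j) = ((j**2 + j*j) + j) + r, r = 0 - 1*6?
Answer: 423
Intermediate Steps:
r = -6 (r = 0 - 6 = -6)
O(j) = -6 + j + 2*j**2 (O(j) = ((j**2 + j*j) + j) - 6 = ((j**2 + j**2) + j) - 6 = (2*j**2 + j) - 6 = (j + 2*j**2) - 6 = -6 + j + 2*j**2)
O(-14) + 51 = (-6 - 14 + 2*(-14)**2) + 51 = (-6 - 14 + 2*196) + 51 = (-6 - 14 + 392) + 51 = 372 + 51 = 423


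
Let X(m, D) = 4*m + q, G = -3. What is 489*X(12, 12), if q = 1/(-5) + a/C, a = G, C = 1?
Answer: 109536/5 ≈ 21907.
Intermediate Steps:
a = -3
q = -16/5 (q = 1/(-5) - 3/1 = 1*(-⅕) - 3*1 = -⅕ - 3 = -16/5 ≈ -3.2000)
X(m, D) = -16/5 + 4*m (X(m, D) = 4*m - 16/5 = -16/5 + 4*m)
489*X(12, 12) = 489*(-16/5 + 4*12) = 489*(-16/5 + 48) = 489*(224/5) = 109536/5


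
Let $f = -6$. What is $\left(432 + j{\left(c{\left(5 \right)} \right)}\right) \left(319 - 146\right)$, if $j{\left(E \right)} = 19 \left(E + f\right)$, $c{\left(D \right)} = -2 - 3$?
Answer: $38579$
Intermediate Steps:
$c{\left(D \right)} = -5$ ($c{\left(D \right)} = -2 - 3 = -5$)
$j{\left(E \right)} = -114 + 19 E$ ($j{\left(E \right)} = 19 \left(E - 6\right) = 19 \left(-6 + E\right) = -114 + 19 E$)
$\left(432 + j{\left(c{\left(5 \right)} \right)}\right) \left(319 - 146\right) = \left(432 + \left(-114 + 19 \left(-5\right)\right)\right) \left(319 - 146\right) = \left(432 - 209\right) 173 = 223 \cdot 173 = 38579$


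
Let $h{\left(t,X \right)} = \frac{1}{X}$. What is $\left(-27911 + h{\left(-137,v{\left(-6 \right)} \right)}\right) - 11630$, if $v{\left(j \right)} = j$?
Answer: $- \frac{237247}{6} \approx -39541.0$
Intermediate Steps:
$\left(-27911 + h{\left(-137,v{\left(-6 \right)} \right)}\right) - 11630 = \left(-27911 + \frac{1}{-6}\right) - 11630 = \left(-27911 - \frac{1}{6}\right) - 11630 = - \frac{167467}{6} - 11630 = - \frac{237247}{6}$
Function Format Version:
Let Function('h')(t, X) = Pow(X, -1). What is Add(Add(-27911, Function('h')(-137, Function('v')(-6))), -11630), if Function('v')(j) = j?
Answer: Rational(-237247, 6) ≈ -39541.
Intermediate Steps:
Add(Add(-27911, Function('h')(-137, Function('v')(-6))), -11630) = Add(Add(-27911, Pow(-6, -1)), -11630) = Add(Add(-27911, Rational(-1, 6)), -11630) = Add(Rational(-167467, 6), -11630) = Rational(-237247, 6)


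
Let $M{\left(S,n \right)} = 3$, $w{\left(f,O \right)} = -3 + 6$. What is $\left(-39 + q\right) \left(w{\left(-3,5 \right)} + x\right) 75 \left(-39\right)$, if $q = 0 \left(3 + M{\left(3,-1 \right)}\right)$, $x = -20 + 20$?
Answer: $342225$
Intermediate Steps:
$w{\left(f,O \right)} = 3$
$x = 0$
$q = 0$ ($q = 0 \left(3 + 3\right) = 0 \cdot 6 = 0$)
$\left(-39 + q\right) \left(w{\left(-3,5 \right)} + x\right) 75 \left(-39\right) = \left(-39 + 0\right) \left(3 + 0\right) 75 \left(-39\right) = \left(-39\right) 3 \cdot 75 \left(-39\right) = \left(-117\right) 75 \left(-39\right) = \left(-8775\right) \left(-39\right) = 342225$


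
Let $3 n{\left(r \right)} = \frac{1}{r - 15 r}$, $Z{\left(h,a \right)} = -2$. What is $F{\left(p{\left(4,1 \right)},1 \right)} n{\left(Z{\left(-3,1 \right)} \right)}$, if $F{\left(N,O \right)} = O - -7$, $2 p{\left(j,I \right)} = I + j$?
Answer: $\frac{2}{21} \approx 0.095238$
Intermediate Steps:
$p{\left(j,I \right)} = \frac{I}{2} + \frac{j}{2}$ ($p{\left(j,I \right)} = \frac{I + j}{2} = \frac{I}{2} + \frac{j}{2}$)
$F{\left(N,O \right)} = 7 + O$ ($F{\left(N,O \right)} = O + 7 = 7 + O$)
$n{\left(r \right)} = - \frac{1}{42 r}$ ($n{\left(r \right)} = \frac{1}{3 \left(r - 15 r\right)} = \frac{1}{3 \left(- 14 r\right)} = \frac{\left(- \frac{1}{14}\right) \frac{1}{r}}{3} = - \frac{1}{42 r}$)
$F{\left(p{\left(4,1 \right)},1 \right)} n{\left(Z{\left(-3,1 \right)} \right)} = \left(7 + 1\right) \left(- \frac{1}{42 \left(-2\right)}\right) = 8 \left(\left(- \frac{1}{42}\right) \left(- \frac{1}{2}\right)\right) = 8 \cdot \frac{1}{84} = \frac{2}{21}$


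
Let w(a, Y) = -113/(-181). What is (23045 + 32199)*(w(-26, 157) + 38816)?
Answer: 388133792396/181 ≈ 2.1444e+9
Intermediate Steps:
w(a, Y) = 113/181 (w(a, Y) = -113*(-1/181) = 113/181)
(23045 + 32199)*(w(-26, 157) + 38816) = (23045 + 32199)*(113/181 + 38816) = 55244*(7025809/181) = 388133792396/181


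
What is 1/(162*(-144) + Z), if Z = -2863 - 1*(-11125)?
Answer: -1/15066 ≈ -6.6375e-5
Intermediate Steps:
Z = 8262 (Z = -2863 + 11125 = 8262)
1/(162*(-144) + Z) = 1/(162*(-144) + 8262) = 1/(-23328 + 8262) = 1/(-15066) = -1/15066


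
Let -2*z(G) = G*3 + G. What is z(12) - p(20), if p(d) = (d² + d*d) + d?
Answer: -844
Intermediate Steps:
z(G) = -2*G (z(G) = -(G*3 + G)/2 = -(3*G + G)/2 = -2*G)
p(d) = d + 2*d² (p(d) = (d² + d²) + d = 2*d² + d = d + 2*d²)
z(12) - p(20) = -2*12 - 20*(1 + 2*20) = -24 - 20*(1 + 40) = -24 - 20*41 = -24 - 1*820 = -24 - 820 = -844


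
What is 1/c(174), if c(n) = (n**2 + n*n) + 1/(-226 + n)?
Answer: 52/3148703 ≈ 1.6515e-5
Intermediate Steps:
c(n) = 1/(-226 + n) + 2*n**2 (c(n) = (n**2 + n**2) + 1/(-226 + n) = 2*n**2 + 1/(-226 + n) = 1/(-226 + n) + 2*n**2)
1/c(174) = 1/((1 - 452*174**2 + 2*174**3)/(-226 + 174)) = 1/((1 - 452*30276 + 2*5268024)/(-52)) = 1/(-(1 - 13684752 + 10536048)/52) = 1/(-1/52*(-3148703)) = 1/(3148703/52) = 52/3148703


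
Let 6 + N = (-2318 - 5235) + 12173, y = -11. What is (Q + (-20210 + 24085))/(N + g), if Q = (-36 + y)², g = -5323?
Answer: -6084/709 ≈ -8.5811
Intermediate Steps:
Q = 2209 (Q = (-36 - 11)² = (-47)² = 2209)
N = 4614 (N = -6 + ((-2318 - 5235) + 12173) = -6 + (-7553 + 12173) = -6 + 4620 = 4614)
(Q + (-20210 + 24085))/(N + g) = (2209 + (-20210 + 24085))/(4614 - 5323) = (2209 + 3875)/(-709) = 6084*(-1/709) = -6084/709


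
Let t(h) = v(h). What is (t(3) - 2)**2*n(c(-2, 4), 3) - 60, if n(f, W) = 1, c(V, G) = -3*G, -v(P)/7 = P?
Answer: 469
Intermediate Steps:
v(P) = -7*P
t(h) = -7*h
(t(3) - 2)**2*n(c(-2, 4), 3) - 60 = (-7*3 - 2)**2*1 - 60 = (-21 - 2)**2*1 - 60 = (-23)**2*1 - 60 = 529*1 - 60 = 529 - 60 = 469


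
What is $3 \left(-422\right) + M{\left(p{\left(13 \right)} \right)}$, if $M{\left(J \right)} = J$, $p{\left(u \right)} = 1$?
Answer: $-1265$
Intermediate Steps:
$3 \left(-422\right) + M{\left(p{\left(13 \right)} \right)} = 3 \left(-422\right) + 1 = -1266 + 1 = -1265$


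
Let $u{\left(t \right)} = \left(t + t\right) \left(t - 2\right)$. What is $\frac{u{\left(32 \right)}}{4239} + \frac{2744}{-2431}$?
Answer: $- \frac{2321432}{3435003} \approx -0.67582$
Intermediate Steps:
$u{\left(t \right)} = 2 t \left(-2 + t\right)$
$\frac{u{\left(32 \right)}}{4239} + \frac{2744}{-2431} = \frac{2 \cdot 32 \left(-2 + 32\right)}{4239} + \frac{2744}{-2431} = 2 \cdot 32 \cdot 30 \cdot \frac{1}{4239} + 2744 \left(- \frac{1}{2431}\right) = 1920 \cdot \frac{1}{4239} - \frac{2744}{2431} = \frac{640}{1413} - \frac{2744}{2431} = - \frac{2321432}{3435003}$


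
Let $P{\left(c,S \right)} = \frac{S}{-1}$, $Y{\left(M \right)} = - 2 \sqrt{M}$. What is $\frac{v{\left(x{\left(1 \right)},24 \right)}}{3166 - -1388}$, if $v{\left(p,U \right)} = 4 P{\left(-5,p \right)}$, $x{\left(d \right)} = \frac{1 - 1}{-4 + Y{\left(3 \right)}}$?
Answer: $0$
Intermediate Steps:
$P{\left(c,S \right)} = - S$ ($P{\left(c,S \right)} = S \left(-1\right) = - S$)
$x{\left(d \right)} = 0$ ($x{\left(d \right)} = \frac{1 - 1}{-4 - 2 \sqrt{3}} = \frac{0}{-4 - 2 \sqrt{3}} = 0$)
$v{\left(p,U \right)} = - 4 p$ ($v{\left(p,U \right)} = 4 \left(- p\right) = - 4 p$)
$\frac{v{\left(x{\left(1 \right)},24 \right)}}{3166 - -1388} = \frac{\left(-4\right) 0}{3166 - -1388} = \frac{0}{3166 + 1388} = \frac{0}{4554} = 0 \cdot \frac{1}{4554} = 0$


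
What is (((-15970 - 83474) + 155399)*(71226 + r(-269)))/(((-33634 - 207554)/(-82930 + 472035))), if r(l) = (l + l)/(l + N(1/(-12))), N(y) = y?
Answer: -834590145599397125/129799342 ≈ -6.4299e+9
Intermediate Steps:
r(l) = 2*l/(-1/12 + l) (r(l) = (l + l)/(l + 1/(-12)) = (2*l)/(l - 1/12) = (2*l)/(-1/12 + l) = 2*l/(-1/12 + l))
(((-15970 - 83474) + 155399)*(71226 + r(-269)))/(((-33634 - 207554)/(-82930 + 472035))) = (((-15970 - 83474) + 155399)*(71226 + 24*(-269)/(-1 + 12*(-269))))/(((-33634 - 207554)/(-82930 + 472035))) = ((-99444 + 155399)*(71226 + 24*(-269)/(-1 - 3228)))/((-241188/389105)) = (55955*(71226 + 24*(-269)/(-3229)))/((-241188*1/389105)) = (55955*(71226 + 24*(-269)*(-1/3229)))/(-241188/389105) = (55955*(71226 + 6456/3229))*(-389105/241188) = (55955*(229995210/3229))*(-389105/241188) = (12869381975550/3229)*(-389105/241188) = -834590145599397125/129799342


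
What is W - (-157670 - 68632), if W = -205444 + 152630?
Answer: 173488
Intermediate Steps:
W = -52814
W - (-157670 - 68632) = -52814 - (-157670 - 68632) = -52814 - 1*(-226302) = -52814 + 226302 = 173488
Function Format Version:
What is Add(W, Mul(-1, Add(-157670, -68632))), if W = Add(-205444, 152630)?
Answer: 173488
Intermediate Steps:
W = -52814
Add(W, Mul(-1, Add(-157670, -68632))) = Add(-52814, Mul(-1, Add(-157670, -68632))) = Add(-52814, Mul(-1, -226302)) = Add(-52814, 226302) = 173488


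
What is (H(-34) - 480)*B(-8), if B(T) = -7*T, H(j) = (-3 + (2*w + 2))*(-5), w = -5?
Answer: -23800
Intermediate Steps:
H(j) = 55 (H(j) = (-3 + (2*(-5) + 2))*(-5) = (-3 + (-10 + 2))*(-5) = (-3 - 8)*(-5) = -11*(-5) = 55)
(H(-34) - 480)*B(-8) = (55 - 480)*(-7*(-8)) = -425*56 = -23800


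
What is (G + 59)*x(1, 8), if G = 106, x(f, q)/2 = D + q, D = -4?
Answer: 1320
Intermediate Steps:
x(f, q) = -8 + 2*q (x(f, q) = 2*(-4 + q) = -8 + 2*q)
(G + 59)*x(1, 8) = (106 + 59)*(-8 + 2*8) = 165*(-8 + 16) = 165*8 = 1320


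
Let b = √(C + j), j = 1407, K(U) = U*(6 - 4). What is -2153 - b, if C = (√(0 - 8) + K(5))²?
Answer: -2153 - √(1499 + 40*I*√2) ≈ -2191.7 - 0.73041*I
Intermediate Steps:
K(U) = 2*U (K(U) = U*2 = 2*U)
C = (10 + 2*I*√2)² (C = (√(0 - 8) + 2*5)² = (√(-8) + 10)² = (2*I*√2 + 10)² = (10 + 2*I*√2)² ≈ 92.0 + 56.569*I)
b = √(1499 + 40*I*√2) (b = √((92 + 40*I*√2) + 1407) = √(1499 + 40*I*√2) ≈ 38.724 + 0.7304*I)
-2153 - b = -2153 - √(1499 + 40*I*√2)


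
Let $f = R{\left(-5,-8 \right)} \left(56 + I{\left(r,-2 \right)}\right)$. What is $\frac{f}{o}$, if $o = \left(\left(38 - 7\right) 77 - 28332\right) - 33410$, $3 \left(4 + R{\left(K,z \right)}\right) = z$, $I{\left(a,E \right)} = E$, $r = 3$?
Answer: $\frac{8}{1319} \approx 0.0060652$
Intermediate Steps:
$R{\left(K,z \right)} = -4 + \frac{z}{3}$
$o = -59355$ ($o = \left(31 \cdot 77 - 28332\right) - 33410 = \left(2387 - 28332\right) - 33410 = -25945 - 33410 = -59355$)
$f = -360$ ($f = \left(-4 + \frac{1}{3} \left(-8\right)\right) \left(56 - 2\right) = \left(-4 - \frac{8}{3}\right) 54 = \left(- \frac{20}{3}\right) 54 = -360$)
$\frac{f}{o} = - \frac{360}{-59355} = \left(-360\right) \left(- \frac{1}{59355}\right) = \frac{8}{1319}$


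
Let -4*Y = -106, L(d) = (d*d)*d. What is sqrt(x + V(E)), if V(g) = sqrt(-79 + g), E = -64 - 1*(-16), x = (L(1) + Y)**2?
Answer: sqrt(3025 + 4*I*sqrt(127))/2 ≈ 27.501 + 0.20489*I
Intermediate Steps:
L(d) = d**3 (L(d) = d**2*d = d**3)
Y = 53/2 (Y = -1/4*(-106) = 53/2 ≈ 26.500)
x = 3025/4 (x = (1**3 + 53/2)**2 = (1 + 53/2)**2 = (55/2)**2 = 3025/4 ≈ 756.25)
E = -48 (E = -64 + 16 = -48)
sqrt(x + V(E)) = sqrt(3025/4 + sqrt(-79 - 48)) = sqrt(3025/4 + sqrt(-127)) = sqrt(3025/4 + I*sqrt(127))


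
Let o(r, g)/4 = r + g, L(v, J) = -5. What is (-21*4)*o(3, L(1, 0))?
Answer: 672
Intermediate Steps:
o(r, g) = 4*g + 4*r (o(r, g) = 4*(r + g) = 4*(g + r) = 4*g + 4*r)
(-21*4)*o(3, L(1, 0)) = (-21*4)*(4*(-5) + 4*3) = -84*(-20 + 12) = -84*(-8) = 672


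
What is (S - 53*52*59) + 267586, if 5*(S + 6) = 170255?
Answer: 139027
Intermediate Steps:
S = 34045 (S = -6 + (⅕)*170255 = -6 + 34051 = 34045)
(S - 53*52*59) + 267586 = (34045 - 53*52*59) + 267586 = (34045 - 2756*59) + 267586 = (34045 - 162604) + 267586 = -128559 + 267586 = 139027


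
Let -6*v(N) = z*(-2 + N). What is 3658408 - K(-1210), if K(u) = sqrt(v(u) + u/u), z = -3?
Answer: 3658408 - 11*I*sqrt(5) ≈ 3.6584e+6 - 24.597*I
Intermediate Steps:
v(N) = -1 + N/2 (v(N) = -(-1)*(-2 + N)/2 = -(6 - 3*N)/6 = -1 + N/2)
K(u) = sqrt(2)*sqrt(u)/2 (K(u) = sqrt((-1 + u/2) + u/u) = sqrt((-1 + u/2) + 1) = sqrt(u/2) = sqrt(2)*sqrt(u)/2)
3658408 - K(-1210) = 3658408 - sqrt(2)*sqrt(-1210)/2 = 3658408 - sqrt(2)*11*I*sqrt(10)/2 = 3658408 - 11*I*sqrt(5)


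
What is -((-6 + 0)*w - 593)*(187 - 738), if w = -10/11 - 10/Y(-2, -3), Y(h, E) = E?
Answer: -3682333/11 ≈ -3.3476e+5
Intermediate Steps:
w = 80/33 (w = -10/11 - 10/(-3) = -10*1/11 - 10*(-⅓) = -10/11 + 10/3 = 80/33 ≈ 2.4242)
-((-6 + 0)*w - 593)*(187 - 738) = -((-6 + 0)*(80/33) - 593)*(187 - 738) = -(-6*80/33 - 593)*(-551) = -(-160/11 - 593)*(-551) = -(-6683)*(-551)/11 = -1*3682333/11 = -3682333/11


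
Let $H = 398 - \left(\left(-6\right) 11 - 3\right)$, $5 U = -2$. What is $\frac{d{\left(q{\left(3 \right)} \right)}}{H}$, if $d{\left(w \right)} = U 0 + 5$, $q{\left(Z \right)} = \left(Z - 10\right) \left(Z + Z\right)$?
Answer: $\frac{5}{467} \approx 0.010707$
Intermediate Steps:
$U = - \frac{2}{5}$ ($U = \frac{1}{5} \left(-2\right) = - \frac{2}{5} \approx -0.4$)
$q{\left(Z \right)} = 2 Z \left(-10 + Z\right)$ ($q{\left(Z \right)} = \left(-10 + Z\right) 2 Z = 2 Z \left(-10 + Z\right)$)
$H = 467$ ($H = 398 - \left(-66 - 3\right) = 398 - -69 = 398 + 69 = 467$)
$d{\left(w \right)} = 5$ ($d{\left(w \right)} = \left(- \frac{2}{5}\right) 0 + 5 = 0 + 5 = 5$)
$\frac{d{\left(q{\left(3 \right)} \right)}}{H} = \frac{5}{467}$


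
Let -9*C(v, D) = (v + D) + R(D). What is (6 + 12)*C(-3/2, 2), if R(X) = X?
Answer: -5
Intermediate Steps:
C(v, D) = -2*D/9 - v/9 (C(v, D) = -((v + D) + D)/9 = -((D + v) + D)/9 = -(v + 2*D)/9 = -2*D/9 - v/9)
(6 + 12)*C(-3/2, 2) = (6 + 12)*(-2/9*2 - (-1)/(3*2)) = 18*(-4/9 - (-1)/(3*2)) = 18*(-4/9 - 1/9*(-3/2)) = 18*(-4/9 + 1/6) = 18*(-5/18) = -5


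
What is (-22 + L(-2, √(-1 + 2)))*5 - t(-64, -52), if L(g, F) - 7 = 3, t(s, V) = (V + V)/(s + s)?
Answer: -973/16 ≈ -60.813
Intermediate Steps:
t(s, V) = V/s (t(s, V) = (2*V)/((2*s)) = (2*V)*(1/(2*s)) = V/s)
L(g, F) = 10 (L(g, F) = 7 + 3 = 10)
(-22 + L(-2, √(-1 + 2)))*5 - t(-64, -52) = (-22 + 10)*5 - (-52)/(-64) = -12*5 - (-52)*(-1)/64 = -60 - 1*13/16 = -60 - 13/16 = -973/16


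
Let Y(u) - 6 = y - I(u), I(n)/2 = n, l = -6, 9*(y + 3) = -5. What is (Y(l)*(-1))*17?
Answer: -2210/9 ≈ -245.56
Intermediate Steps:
y = -32/9 (y = -3 + (⅑)*(-5) = -3 - 5/9 = -32/9 ≈ -3.5556)
I(n) = 2*n
Y(u) = 22/9 - 2*u (Y(u) = 6 + (-32/9 - 2*u) = 22/9 - 2*u)
(Y(l)*(-1))*17 = ((22/9 - 2*(-6))*(-1))*17 = ((22/9 + 12)*(-1))*17 = ((130/9)*(-1))*17 = -130/9*17 = -2210/9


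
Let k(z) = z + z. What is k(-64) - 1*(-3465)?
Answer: 3337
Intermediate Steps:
k(z) = 2*z
k(-64) - 1*(-3465) = 2*(-64) - 1*(-3465) = -128 + 3465 = 3337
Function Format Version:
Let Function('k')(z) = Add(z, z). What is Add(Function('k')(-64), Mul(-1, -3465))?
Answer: 3337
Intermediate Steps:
Function('k')(z) = Mul(2, z)
Add(Function('k')(-64), Mul(-1, -3465)) = Add(Mul(2, -64), Mul(-1, -3465)) = Add(-128, 3465) = 3337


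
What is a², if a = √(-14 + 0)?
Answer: -14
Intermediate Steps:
a = I*√14 (a = √(-14) = I*√14 ≈ 3.7417*I)
a² = (I*√14)² = -14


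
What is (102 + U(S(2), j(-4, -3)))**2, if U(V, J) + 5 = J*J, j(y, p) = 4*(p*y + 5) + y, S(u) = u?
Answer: 17581249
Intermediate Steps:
j(y, p) = 20 + y + 4*p*y (j(y, p) = 4*(5 + p*y) + y = (20 + 4*p*y) + y = 20 + y + 4*p*y)
U(V, J) = -5 + J**2 (U(V, J) = -5 + J*J = -5 + J**2)
(102 + U(S(2), j(-4, -3)))**2 = (102 + (-5 + (20 - 4 + 4*(-3)*(-4))**2))**2 = (102 + (-5 + (20 - 4 + 48)**2))**2 = (102 + (-5 + 64**2))**2 = (102 + (-5 + 4096))**2 = (102 + 4091)**2 = 4193**2 = 17581249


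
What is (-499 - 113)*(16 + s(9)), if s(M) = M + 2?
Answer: -16524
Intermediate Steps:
s(M) = 2 + M
(-499 - 113)*(16 + s(9)) = (-499 - 113)*(16 + (2 + 9)) = -612*(16 + 11) = -612*27 = -16524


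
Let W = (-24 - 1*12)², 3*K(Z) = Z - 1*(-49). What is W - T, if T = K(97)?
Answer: 3742/3 ≈ 1247.3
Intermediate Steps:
K(Z) = 49/3 + Z/3 (K(Z) = (Z - 1*(-49))/3 = (Z + 49)/3 = (49 + Z)/3 = 49/3 + Z/3)
T = 146/3 (T = 49/3 + (⅓)*97 = 49/3 + 97/3 = 146/3 ≈ 48.667)
W = 1296 (W = (-24 - 12)² = (-36)² = 1296)
W - T = 1296 - 1*146/3 = 1296 - 146/3 = 3742/3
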